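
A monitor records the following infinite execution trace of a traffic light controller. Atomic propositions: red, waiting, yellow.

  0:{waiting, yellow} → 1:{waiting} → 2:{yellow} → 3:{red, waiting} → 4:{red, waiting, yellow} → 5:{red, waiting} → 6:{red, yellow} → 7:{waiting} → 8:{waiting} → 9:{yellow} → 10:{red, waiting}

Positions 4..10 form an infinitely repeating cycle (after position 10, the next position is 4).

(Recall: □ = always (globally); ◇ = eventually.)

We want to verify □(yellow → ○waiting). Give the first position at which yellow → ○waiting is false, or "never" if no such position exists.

never

yellow → ○waiting holds at every position 0..10, and those are all the positions the trace ever visits, so the invariant □(yellow → ○waiting) is never violated.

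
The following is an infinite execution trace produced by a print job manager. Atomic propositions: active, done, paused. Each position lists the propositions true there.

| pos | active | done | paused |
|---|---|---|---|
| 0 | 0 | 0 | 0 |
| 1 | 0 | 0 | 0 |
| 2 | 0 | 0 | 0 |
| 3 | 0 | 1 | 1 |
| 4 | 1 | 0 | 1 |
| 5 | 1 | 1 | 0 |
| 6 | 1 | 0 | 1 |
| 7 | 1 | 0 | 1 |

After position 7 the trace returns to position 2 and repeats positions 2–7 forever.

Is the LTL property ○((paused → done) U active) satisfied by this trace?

Satisfied

The position after 0 is 1; (paused → done) U active is true there.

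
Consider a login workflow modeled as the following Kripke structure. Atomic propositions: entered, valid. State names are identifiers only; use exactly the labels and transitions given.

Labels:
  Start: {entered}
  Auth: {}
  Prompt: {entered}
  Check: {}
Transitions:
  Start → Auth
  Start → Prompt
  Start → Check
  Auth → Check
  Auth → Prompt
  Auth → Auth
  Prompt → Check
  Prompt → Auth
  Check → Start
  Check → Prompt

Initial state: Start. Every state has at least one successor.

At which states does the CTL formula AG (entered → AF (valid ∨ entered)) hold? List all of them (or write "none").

{Start, Auth, Prompt, Check}

States satisfying entered → AF (valid ∨ entered): {Start, Auth, Prompt, Check}.
States satisfying AG (entered → AF (valid ∨ entered)): {Start, Auth, Prompt, Check}.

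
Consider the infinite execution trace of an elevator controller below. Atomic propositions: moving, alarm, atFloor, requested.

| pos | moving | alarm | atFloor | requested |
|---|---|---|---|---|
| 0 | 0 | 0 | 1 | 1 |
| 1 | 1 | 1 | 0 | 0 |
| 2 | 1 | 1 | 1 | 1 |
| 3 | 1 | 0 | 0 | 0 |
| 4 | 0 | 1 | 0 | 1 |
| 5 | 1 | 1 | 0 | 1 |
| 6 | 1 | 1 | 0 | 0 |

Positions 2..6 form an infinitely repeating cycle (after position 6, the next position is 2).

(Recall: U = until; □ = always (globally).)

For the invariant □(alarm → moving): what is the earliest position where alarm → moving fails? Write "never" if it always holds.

4

Check alarm → moving at each position in order: 0 ✓, 1 ✓, 2 ✓, 3 ✓.
At position 4 the labels are {alarm, requested}, so alarm → moving is false there. This is the first violation.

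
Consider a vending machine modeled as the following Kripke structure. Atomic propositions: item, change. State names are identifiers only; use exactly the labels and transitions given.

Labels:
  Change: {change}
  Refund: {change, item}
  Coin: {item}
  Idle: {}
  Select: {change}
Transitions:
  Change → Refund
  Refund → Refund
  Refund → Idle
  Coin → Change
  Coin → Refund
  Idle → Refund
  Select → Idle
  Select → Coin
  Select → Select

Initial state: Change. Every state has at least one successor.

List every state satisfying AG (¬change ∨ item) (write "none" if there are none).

{Refund, Idle}

States satisfying ¬change ∨ item: {Refund, Coin, Idle}.
States satisfying AG (¬change ∨ item): {Refund, Idle}.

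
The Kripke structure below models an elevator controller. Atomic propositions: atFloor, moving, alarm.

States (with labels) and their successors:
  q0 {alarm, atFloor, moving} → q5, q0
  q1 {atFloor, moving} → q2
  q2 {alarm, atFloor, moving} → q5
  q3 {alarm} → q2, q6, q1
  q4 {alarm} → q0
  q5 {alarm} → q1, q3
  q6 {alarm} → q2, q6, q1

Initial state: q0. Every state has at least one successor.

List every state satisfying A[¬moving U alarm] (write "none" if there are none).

{q0, q2, q3, q4, q5, q6}

States satisfying ¬moving: {q3, q4, q5, q6}.
States satisfying alarm: {q0, q2, q3, q4, q5, q6}.
States satisfying A[¬moving U alarm]: {q0, q2, q3, q4, q5, q6}.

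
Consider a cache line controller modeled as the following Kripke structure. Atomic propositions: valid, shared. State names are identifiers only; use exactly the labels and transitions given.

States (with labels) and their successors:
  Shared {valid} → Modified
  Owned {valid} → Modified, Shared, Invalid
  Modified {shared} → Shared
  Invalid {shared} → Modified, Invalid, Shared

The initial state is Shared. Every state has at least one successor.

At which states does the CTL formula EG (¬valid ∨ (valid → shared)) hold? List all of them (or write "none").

States satisfying ¬valid ∨ (valid → shared): {Modified, Invalid}.
States satisfying EG (¬valid ∨ (valid → shared)): {Invalid}.

{Invalid}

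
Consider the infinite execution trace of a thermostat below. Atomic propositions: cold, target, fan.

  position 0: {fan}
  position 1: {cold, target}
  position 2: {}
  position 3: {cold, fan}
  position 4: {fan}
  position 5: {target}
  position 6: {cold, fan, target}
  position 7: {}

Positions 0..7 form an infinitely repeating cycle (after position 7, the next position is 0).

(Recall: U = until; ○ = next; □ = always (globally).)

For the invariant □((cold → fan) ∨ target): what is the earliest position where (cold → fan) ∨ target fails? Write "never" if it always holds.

(cold → fan) ∨ target holds at every position 0..7, and those are all the positions the trace ever visits, so the invariant □((cold → fan) ∨ target) is never violated.

never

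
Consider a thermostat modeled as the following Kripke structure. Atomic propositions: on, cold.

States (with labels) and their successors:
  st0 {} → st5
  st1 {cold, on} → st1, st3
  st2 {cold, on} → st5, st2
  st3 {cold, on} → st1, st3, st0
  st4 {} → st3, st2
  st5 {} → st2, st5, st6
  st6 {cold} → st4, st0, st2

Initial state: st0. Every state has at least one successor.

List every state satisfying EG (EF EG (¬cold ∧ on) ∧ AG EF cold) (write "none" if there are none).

States satisfying EF EG (¬cold ∧ on) ∧ AG EF cold: ∅.
States satisfying EG (EF EG (¬cold ∧ on) ∧ AG EF cold): ∅.

none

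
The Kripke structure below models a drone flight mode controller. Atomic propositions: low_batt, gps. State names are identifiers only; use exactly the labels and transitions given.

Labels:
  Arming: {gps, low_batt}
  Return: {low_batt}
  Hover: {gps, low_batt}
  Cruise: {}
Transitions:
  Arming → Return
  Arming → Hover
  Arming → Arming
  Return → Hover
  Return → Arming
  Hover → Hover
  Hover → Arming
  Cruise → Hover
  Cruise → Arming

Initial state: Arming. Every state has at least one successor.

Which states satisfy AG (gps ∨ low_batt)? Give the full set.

States satisfying gps ∨ low_batt: {Arming, Return, Hover}.
States satisfying AG (gps ∨ low_batt): {Arming, Return, Hover}.

{Arming, Return, Hover}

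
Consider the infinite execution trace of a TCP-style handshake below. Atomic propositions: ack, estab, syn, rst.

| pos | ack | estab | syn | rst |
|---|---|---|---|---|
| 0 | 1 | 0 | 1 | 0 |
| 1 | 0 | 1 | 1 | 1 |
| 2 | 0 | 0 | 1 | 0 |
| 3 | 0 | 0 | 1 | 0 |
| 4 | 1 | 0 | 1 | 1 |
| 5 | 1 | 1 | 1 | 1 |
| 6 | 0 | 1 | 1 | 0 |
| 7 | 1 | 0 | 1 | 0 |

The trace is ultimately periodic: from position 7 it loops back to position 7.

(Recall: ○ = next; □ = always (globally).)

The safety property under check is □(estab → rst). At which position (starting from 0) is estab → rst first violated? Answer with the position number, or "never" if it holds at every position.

6

Check estab → rst at each position in order: 0 ✓, 1 ✓, 2 ✓, 3 ✓, 4 ✓, 5 ✓.
At position 6 the labels are {estab, syn}, so estab → rst is false there. This is the first violation.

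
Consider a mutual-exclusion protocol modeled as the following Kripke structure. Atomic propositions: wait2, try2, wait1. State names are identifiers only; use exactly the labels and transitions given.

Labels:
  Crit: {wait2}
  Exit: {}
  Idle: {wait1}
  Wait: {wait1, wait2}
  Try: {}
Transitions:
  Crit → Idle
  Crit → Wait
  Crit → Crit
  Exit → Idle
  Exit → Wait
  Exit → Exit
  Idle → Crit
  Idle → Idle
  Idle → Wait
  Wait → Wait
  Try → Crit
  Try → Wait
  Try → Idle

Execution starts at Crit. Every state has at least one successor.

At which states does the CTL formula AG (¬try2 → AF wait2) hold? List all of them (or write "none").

{Wait}

States satisfying ¬try2 → AF wait2: {Crit, Wait}.
States satisfying AG (¬try2 → AF wait2): {Wait}.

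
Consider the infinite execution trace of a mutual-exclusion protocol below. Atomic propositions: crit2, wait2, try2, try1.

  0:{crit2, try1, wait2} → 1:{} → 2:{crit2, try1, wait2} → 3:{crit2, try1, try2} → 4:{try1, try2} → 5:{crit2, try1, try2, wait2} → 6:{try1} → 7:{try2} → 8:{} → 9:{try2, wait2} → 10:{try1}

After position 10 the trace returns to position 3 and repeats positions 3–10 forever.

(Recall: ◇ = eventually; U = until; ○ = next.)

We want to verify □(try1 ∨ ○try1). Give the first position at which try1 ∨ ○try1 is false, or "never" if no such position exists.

Check try1 ∨ ○try1 at each position in order: 0 ✓, 1 ✓, 2 ✓, 3 ✓, 4 ✓, 5 ✓, 6 ✓.
At position 7 the labels are {try2} and the next position 8 has {}, so try1 ∨ ○try1 is false there. This is the first violation.

7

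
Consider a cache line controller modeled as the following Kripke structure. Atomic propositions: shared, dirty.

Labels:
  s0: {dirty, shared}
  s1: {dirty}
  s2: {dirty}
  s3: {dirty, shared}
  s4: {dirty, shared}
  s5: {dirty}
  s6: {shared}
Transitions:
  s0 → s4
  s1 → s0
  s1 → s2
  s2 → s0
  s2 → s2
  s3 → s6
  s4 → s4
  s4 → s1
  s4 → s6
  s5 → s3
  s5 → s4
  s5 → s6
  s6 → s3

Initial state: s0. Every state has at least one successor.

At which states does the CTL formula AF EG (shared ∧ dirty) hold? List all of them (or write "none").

{s0, s4}

States satisfying EG (shared ∧ dirty): {s0, s4}.
States satisfying AF EG (shared ∧ dirty): {s0, s4}.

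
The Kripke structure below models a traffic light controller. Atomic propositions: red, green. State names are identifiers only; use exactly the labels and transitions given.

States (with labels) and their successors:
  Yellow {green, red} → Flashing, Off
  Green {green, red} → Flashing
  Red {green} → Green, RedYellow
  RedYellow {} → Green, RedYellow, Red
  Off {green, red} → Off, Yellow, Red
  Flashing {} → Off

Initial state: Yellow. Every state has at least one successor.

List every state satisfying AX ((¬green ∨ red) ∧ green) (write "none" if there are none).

{Flashing}

States satisfying (¬green ∨ red) ∧ green: {Yellow, Green, Off}.
States satisfying AX ((¬green ∨ red) ∧ green): {Flashing}.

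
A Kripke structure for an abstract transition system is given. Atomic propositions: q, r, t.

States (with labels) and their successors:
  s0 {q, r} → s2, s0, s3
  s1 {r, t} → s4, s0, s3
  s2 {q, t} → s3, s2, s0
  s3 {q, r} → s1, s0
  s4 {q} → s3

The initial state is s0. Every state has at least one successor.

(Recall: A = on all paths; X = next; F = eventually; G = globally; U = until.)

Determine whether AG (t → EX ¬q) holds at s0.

Does not hold

States satisfying t → EX ¬q: {s0, s3, s4}.
States satisfying AG (t → EX ¬q): ∅.
s1 is reachable from s0 and violates t → EX ¬q, so AG fails at s0.
s0 ∉ Sat(AG (t → EX ¬q)).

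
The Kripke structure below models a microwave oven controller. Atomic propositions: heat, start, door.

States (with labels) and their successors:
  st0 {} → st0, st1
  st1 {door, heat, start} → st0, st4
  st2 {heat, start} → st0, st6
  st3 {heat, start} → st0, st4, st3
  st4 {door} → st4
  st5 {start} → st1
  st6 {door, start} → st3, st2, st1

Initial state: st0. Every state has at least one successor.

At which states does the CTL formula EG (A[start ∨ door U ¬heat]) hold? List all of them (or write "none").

{st0, st1, st2, st4, st5, st6}

States satisfying A[start ∨ door U ¬heat]: {st0, st1, st2, st4, st5, st6}.
States satisfying EG (A[start ∨ door U ¬heat]): {st0, st1, st2, st4, st5, st6}.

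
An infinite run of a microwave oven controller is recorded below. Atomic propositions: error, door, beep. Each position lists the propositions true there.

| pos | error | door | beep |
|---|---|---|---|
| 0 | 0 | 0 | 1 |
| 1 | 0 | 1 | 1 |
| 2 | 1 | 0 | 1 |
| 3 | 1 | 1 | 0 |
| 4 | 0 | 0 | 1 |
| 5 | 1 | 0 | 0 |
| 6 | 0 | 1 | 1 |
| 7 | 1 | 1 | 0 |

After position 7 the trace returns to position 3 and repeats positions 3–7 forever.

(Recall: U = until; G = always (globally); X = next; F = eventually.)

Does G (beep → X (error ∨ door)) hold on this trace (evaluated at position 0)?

Satisfied

beep → X (error ∨ door) holds at every position 0..7, and those are all positions ever visited, so G (beep → X (error ∨ door)) holds.
Positions where beep holds: 0, 1, 2, 4, 6.
Check X (error ∨ door) at each: 0→ok, 1→ok, 2→ok, 4→ok, 6→ok.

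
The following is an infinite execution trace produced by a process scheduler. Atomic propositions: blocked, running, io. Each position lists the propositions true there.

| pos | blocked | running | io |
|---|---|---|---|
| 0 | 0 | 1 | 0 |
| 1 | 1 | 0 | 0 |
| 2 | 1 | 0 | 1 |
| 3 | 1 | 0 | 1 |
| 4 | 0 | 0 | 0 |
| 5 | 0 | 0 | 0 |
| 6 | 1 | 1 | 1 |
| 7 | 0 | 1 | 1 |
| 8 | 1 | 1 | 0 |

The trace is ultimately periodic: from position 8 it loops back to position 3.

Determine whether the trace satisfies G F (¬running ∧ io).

Satisfied

F (¬running ∧ io) holds at every position 0..8, and those are all positions ever visited, so G F (¬running ∧ io) holds.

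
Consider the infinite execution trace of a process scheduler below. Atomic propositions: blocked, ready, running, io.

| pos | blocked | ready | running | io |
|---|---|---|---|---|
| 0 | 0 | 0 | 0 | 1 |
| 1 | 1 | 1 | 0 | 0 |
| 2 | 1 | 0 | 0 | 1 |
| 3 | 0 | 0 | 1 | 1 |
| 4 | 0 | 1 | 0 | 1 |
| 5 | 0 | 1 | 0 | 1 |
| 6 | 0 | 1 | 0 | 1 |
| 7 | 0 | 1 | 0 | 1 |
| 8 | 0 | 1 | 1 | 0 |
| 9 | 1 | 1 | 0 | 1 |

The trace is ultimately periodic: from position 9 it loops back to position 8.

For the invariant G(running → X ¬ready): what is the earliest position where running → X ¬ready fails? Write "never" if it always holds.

3

Check running → X ¬ready at each position in order: 0 ✓, 1 ✓, 2 ✓.
At position 3 the labels are {io, running} and the next position 4 has {io, ready}, so running → X ¬ready is false there. This is the first violation.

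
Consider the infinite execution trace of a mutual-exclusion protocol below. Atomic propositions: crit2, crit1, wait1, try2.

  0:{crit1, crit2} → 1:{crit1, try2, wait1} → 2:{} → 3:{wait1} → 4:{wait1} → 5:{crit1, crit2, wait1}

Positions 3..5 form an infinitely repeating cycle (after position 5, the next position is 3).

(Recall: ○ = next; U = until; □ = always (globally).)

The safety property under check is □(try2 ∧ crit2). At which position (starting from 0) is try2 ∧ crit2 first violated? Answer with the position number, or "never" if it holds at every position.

0

At position 0 the labels are {crit1, crit2}, so try2 ∧ crit2 is false there. This is the first violation.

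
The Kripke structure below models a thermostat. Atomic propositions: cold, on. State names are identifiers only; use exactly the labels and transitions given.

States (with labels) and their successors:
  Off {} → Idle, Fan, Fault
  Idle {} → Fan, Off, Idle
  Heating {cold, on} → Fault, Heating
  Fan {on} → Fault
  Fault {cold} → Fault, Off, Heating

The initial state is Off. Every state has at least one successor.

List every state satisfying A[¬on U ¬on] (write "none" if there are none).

States satisfying ¬on: {Off, Idle, Fault}.
States satisfying A[¬on U ¬on]: {Off, Idle, Fault}.

{Off, Idle, Fault}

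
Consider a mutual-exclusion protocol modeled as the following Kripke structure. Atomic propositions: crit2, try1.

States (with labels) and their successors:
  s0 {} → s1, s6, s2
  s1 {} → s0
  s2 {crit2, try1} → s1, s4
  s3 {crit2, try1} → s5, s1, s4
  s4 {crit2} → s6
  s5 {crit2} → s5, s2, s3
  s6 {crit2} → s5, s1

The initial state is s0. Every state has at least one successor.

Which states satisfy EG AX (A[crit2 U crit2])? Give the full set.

{s5}

States satisfying AX (A[crit2 U crit2]): {s4, s5}.
States satisfying EG AX (A[crit2 U crit2]): {s5}.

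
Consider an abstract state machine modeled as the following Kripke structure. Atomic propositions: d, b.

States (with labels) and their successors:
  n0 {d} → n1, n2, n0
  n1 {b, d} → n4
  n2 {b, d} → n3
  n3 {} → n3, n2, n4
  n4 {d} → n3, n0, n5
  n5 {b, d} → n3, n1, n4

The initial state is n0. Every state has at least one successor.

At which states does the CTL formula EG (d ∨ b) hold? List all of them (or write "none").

States satisfying d ∨ b: {n0, n1, n2, n4, n5}.
States satisfying EG (d ∨ b): {n0, n1, n4, n5}.

{n0, n1, n4, n5}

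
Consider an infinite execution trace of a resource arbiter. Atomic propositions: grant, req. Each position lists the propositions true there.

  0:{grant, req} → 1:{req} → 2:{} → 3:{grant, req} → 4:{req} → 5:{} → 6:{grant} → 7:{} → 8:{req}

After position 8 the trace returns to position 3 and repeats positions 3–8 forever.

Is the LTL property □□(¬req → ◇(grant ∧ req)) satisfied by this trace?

Holds

□(¬req → ◇(grant ∧ req)) holds at every position 0..8, and those are all positions ever visited, so □□(¬req → ◇(grant ∧ req)) holds.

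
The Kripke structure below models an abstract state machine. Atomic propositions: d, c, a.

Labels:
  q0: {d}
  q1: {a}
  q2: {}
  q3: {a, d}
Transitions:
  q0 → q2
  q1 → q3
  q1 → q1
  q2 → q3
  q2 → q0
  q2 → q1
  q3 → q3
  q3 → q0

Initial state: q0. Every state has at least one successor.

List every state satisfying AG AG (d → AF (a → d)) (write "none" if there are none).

{q0, q1, q2, q3}

States satisfying AG (d → AF (a → d)): {q0, q1, q2, q3}.
States satisfying AG AG (d → AF (a → d)): {q0, q1, q2, q3}.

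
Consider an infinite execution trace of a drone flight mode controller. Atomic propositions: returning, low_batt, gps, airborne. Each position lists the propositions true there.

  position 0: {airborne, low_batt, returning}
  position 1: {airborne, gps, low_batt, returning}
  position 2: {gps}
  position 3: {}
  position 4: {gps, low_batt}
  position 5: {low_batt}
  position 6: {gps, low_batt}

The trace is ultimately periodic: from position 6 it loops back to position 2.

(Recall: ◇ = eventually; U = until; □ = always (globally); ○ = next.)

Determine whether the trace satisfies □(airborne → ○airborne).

airborne → ○airborne must hold at every position from 0 onward. It fails at position 1, so □(airborne → ○airborne) is false.
Positions where airborne holds: 0, 1.
Check ○airborne at each: 0→ok, 1→fails.

Does not hold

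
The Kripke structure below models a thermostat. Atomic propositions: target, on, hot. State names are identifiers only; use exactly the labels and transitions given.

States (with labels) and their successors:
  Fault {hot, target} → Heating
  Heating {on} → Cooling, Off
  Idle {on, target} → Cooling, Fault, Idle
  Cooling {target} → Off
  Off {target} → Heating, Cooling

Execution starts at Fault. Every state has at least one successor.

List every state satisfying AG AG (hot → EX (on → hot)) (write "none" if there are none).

{Heating, Cooling, Off}

States satisfying AG (hot → EX (on → hot)): {Heating, Cooling, Off}.
States satisfying AG AG (hot → EX (on → hot)): {Heating, Cooling, Off}.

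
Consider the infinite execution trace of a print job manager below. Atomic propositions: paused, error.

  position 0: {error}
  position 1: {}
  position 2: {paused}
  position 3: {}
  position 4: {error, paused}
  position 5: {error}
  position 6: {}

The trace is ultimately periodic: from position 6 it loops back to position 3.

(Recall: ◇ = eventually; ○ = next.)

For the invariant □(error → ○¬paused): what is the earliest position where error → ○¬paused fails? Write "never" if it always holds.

error → ○¬paused holds at every position 0..6, and those are all the positions the trace ever visits, so the invariant □(error → ○¬paused) is never violated.

never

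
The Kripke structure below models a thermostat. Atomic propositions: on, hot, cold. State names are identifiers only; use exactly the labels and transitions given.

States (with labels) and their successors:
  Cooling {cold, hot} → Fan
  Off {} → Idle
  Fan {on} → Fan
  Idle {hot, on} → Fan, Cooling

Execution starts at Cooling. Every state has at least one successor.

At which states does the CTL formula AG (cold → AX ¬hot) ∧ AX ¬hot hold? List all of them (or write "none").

{Cooling, Fan}

States satisfying cold → AX ¬hot: {Cooling, Off, Fan, Idle}.
States satisfying AG (cold → AX ¬hot): {Cooling, Off, Fan, Idle}.
States satisfying ¬hot: {Off, Fan}.
States satisfying AX ¬hot: {Cooling, Fan}.
States satisfying AG (cold → AX ¬hot) ∧ AX ¬hot: {Cooling, Fan}.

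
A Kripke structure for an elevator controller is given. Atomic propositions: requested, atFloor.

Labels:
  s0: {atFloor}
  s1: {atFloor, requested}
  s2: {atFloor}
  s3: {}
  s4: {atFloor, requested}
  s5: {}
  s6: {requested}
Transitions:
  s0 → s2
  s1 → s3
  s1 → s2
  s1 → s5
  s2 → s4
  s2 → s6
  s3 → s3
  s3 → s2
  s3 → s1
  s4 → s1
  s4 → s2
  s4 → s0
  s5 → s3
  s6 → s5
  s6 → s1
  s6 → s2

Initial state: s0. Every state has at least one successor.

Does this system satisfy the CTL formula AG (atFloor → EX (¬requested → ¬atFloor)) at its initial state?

No

States satisfying atFloor → EX (¬requested → ¬atFloor): {s1, s2, s3, s4, s5, s6}.
States satisfying AG (atFloor → EX (¬requested → ¬atFloor)): ∅.
s0 is reachable from s0 and violates atFloor → EX (¬requested → ¬atFloor), so AG fails at s0.
s0 ∉ Sat(AG (atFloor → EX (¬requested → ¬atFloor))).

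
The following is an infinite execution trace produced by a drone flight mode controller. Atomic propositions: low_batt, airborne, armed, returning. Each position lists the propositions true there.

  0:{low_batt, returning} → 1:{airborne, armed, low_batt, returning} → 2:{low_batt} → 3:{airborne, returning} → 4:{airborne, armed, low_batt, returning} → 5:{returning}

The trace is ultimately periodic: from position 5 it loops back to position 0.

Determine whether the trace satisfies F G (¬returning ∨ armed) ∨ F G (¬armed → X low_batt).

No

G (¬returning ∨ armed) is false at every position 0..5, so it never becomes true and F G (¬returning ∨ armed) fails.
G (¬armed → X low_batt) is false at every position 0..5, so it never becomes true and F G (¬armed → X low_batt) fails.
At position 0: F G (¬returning ∨ armed) is false; F G (¬armed → X low_batt) is false; so F G (¬returning ∨ armed) ∨ F G (¬armed → X low_batt) is false.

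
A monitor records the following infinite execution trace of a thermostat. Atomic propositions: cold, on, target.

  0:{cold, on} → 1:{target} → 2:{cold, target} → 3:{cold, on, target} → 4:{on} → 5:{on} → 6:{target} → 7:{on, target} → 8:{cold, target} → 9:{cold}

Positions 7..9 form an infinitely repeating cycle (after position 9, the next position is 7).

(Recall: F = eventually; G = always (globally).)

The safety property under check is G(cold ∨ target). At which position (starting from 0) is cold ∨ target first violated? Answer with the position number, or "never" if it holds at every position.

4

Check cold ∨ target at each position in order: 0 ✓, 1 ✓, 2 ✓, 3 ✓.
At position 4 the labels are {on}, so cold ∨ target is false there. This is the first violation.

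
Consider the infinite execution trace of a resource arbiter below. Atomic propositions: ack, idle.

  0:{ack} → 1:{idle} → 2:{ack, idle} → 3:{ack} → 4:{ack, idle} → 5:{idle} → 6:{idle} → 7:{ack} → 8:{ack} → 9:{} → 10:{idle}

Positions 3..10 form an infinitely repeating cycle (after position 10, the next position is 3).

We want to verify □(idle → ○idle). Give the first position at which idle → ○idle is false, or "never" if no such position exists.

2

Check idle → ○idle at each position in order: 0 ✓, 1 ✓.
At position 2 the labels are {ack, idle} and the next position 3 has {ack}, so idle → ○idle is false there. This is the first violation.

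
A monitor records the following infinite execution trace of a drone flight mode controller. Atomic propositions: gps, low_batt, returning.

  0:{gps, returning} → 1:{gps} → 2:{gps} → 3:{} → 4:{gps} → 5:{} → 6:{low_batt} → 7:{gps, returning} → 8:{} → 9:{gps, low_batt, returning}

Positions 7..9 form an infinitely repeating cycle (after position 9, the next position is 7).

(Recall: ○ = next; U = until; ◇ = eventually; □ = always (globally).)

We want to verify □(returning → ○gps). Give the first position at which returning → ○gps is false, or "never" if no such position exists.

Check returning → ○gps at each position in order: 0 ✓, 1 ✓, 2 ✓, 3 ✓, 4 ✓, 5 ✓, 6 ✓.
At position 7 the labels are {gps, returning} and the next position 8 has {}, so returning → ○gps is false there. This is the first violation.

7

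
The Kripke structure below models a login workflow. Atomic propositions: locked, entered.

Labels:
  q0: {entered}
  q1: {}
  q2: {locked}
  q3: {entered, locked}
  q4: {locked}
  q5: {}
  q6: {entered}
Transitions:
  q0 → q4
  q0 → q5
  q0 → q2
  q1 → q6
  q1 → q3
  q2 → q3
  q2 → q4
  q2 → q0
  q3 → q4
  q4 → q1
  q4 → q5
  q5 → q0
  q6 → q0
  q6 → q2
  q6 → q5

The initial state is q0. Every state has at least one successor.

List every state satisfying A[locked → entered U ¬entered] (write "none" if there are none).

States satisfying locked → entered: {q0, q1, q3, q5, q6}.
States satisfying ¬entered: {q1, q2, q4, q5}.
States satisfying A[locked → entered U ¬entered]: {q0, q1, q2, q3, q4, q5, q6}.

{q0, q1, q2, q3, q4, q5, q6}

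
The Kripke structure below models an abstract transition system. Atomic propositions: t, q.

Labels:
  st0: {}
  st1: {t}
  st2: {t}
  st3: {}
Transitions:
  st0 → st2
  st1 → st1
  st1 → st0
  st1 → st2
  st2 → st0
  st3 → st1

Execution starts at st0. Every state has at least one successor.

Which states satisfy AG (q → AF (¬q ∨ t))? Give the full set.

{st0, st1, st2, st3}

States satisfying q → AF (¬q ∨ t): {st0, st1, st2, st3}.
States satisfying AG (q → AF (¬q ∨ t)): {st0, st1, st2, st3}.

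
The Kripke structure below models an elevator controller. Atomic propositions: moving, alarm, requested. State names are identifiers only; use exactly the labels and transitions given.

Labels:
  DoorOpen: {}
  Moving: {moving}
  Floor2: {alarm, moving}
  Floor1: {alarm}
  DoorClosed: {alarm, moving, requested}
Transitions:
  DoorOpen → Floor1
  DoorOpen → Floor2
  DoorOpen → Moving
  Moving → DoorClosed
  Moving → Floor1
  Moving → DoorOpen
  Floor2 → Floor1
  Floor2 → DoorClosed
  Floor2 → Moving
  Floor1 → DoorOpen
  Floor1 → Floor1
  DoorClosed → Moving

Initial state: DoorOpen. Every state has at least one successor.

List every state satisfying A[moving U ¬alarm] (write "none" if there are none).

States satisfying moving: {Moving, Floor2, DoorClosed}.
States satisfying ¬alarm: {DoorOpen, Moving}.
States satisfying A[moving U ¬alarm]: {DoorOpen, Moving, DoorClosed}.

{DoorOpen, Moving, DoorClosed}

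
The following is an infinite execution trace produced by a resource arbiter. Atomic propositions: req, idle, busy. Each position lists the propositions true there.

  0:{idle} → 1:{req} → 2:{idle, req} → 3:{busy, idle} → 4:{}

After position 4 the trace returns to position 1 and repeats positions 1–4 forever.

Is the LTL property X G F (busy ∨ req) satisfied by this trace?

Satisfied

The position after 0 is 1; G F (busy ∨ req) is true there.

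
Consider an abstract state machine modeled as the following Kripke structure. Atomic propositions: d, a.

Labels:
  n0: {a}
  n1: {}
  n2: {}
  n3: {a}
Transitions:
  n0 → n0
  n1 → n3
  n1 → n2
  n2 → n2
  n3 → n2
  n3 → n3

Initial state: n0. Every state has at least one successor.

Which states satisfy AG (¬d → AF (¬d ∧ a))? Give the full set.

{n0}

States satisfying ¬d → AF (¬d ∧ a): {n0, n3}.
States satisfying AG (¬d → AF (¬d ∧ a)): {n0}.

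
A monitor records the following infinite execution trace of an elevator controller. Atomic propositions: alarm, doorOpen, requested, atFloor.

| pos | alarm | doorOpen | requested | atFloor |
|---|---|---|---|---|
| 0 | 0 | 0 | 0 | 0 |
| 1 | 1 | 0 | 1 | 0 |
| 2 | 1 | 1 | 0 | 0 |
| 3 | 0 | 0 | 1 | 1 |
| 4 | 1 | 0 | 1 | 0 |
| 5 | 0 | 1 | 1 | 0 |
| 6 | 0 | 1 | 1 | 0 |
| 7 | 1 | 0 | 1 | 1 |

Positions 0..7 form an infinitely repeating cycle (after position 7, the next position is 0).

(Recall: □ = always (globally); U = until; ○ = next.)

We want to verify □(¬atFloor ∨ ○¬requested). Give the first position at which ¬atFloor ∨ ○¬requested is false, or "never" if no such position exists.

3

Check ¬atFloor ∨ ○¬requested at each position in order: 0 ✓, 1 ✓, 2 ✓.
At position 3 the labels are {atFloor, requested} and the next position 4 has {alarm, requested}, so ¬atFloor ∨ ○¬requested is false there. This is the first violation.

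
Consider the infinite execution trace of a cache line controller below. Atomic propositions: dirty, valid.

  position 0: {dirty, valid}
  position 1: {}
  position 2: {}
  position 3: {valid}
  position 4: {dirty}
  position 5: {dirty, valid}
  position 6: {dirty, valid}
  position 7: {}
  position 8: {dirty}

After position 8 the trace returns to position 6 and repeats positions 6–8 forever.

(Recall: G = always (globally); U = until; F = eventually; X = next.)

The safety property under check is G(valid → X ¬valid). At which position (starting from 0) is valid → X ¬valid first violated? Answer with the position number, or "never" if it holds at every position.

5

Check valid → X ¬valid at each position in order: 0 ✓, 1 ✓, 2 ✓, 3 ✓, 4 ✓.
At position 5 the labels are {dirty, valid} and the next position 6 has {dirty, valid}, so valid → X ¬valid is false there. This is the first violation.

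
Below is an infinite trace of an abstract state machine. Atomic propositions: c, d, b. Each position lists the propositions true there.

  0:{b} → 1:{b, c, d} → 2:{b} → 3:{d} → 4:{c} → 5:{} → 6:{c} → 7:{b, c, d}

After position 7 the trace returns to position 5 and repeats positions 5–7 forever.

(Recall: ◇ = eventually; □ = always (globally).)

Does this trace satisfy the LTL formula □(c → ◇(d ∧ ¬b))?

Violated

c → ◇(d ∧ ¬b) must hold at every position from 0 onward. It fails at position 4, so □(c → ◇(d ∧ ¬b)) is false.
Positions where c holds: 1, 4, 6, 7.
Check ◇(d ∧ ¬b) at each: 1→ok, 4→fails, 6→fails, 7→fails.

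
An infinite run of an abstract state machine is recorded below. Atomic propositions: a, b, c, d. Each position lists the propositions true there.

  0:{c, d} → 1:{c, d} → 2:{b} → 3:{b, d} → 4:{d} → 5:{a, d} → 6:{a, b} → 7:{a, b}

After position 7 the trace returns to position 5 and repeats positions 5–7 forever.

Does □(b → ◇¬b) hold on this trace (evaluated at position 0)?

b → ◇¬b holds at every position 0..7, and those are all positions ever visited, so □(b → ◇¬b) holds.
Positions where b holds: 2, 3, 6, 7.
Check ◇¬b at each: 2→ok, 3→ok, 6→ok, 7→ok.

Holds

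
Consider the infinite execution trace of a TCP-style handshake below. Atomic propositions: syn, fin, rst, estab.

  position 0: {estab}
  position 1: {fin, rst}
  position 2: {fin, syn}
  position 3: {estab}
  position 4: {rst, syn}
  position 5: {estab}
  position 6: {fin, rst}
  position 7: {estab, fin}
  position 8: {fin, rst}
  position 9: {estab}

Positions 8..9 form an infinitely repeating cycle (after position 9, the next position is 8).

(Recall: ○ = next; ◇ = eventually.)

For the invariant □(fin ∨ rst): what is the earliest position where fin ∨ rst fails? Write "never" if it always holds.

0

At position 0 the labels are {estab}, so fin ∨ rst is false there. This is the first violation.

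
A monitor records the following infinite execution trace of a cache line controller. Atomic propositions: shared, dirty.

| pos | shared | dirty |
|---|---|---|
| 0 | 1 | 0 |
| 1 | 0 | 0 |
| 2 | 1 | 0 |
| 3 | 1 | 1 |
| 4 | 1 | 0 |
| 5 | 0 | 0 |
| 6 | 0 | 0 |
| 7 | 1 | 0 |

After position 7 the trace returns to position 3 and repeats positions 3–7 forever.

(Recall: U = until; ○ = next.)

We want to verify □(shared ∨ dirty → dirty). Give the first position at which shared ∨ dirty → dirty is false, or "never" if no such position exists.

0

At position 0 the labels are {shared}, so shared ∨ dirty → dirty is false there. This is the first violation.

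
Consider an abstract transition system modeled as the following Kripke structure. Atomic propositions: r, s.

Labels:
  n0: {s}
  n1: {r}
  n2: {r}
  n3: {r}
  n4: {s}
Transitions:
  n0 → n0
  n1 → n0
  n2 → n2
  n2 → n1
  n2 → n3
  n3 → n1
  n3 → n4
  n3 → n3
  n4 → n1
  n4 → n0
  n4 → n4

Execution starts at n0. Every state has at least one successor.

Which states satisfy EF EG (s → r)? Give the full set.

States satisfying EG (s → r): {n2, n3}.
States satisfying EF EG (s → r): {n2, n3}.

{n2, n3}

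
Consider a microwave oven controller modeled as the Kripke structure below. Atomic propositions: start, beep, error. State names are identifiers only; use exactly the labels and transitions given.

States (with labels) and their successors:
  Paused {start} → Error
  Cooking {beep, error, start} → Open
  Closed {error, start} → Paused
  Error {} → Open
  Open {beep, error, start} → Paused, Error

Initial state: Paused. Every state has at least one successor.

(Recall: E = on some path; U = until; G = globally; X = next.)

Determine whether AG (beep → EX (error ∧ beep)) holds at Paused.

States satisfying beep → EX (error ∧ beep): {Paused, Cooking, Closed, Error}.
States satisfying AG (beep → EX (error ∧ beep)): ∅.
Open is reachable from Paused and violates beep → EX (error ∧ beep), so AG fails at Paused.
Paused ∉ Sat(AG (beep → EX (error ∧ beep))).

Violated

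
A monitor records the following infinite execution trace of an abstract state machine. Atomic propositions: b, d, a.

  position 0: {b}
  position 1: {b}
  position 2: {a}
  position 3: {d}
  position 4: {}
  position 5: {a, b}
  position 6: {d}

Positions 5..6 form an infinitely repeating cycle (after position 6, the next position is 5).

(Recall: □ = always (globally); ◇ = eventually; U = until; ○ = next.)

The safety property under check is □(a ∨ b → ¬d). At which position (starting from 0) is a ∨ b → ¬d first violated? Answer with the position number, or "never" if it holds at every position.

never

a ∨ b → ¬d holds at every position 0..6, and those are all the positions the trace ever visits, so the invariant □(a ∨ b → ¬d) is never violated.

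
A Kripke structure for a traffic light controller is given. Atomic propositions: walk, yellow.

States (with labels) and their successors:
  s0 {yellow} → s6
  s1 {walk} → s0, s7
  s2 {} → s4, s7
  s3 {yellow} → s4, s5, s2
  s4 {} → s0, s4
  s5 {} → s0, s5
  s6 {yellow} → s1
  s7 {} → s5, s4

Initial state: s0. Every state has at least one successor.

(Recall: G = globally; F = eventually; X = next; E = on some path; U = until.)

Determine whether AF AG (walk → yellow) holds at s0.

Violated

States satisfying AG (walk → yellow): ∅.
States satisfying AF AG (walk → yellow): ∅.
There is a path from s0 along which AG (walk → yellow) never holds.
s0 ∉ Sat(AF AG (walk → yellow)).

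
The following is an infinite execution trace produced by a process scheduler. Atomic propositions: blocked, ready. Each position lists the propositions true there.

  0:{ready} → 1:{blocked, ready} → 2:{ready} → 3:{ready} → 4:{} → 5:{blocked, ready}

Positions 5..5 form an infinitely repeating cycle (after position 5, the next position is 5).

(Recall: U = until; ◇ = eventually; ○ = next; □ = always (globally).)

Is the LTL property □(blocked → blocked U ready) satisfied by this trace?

blocked → blocked U ready holds at every position 0..5, and those are all positions ever visited, so □(blocked → blocked U ready) holds.
Positions where blocked holds: 1, 5.
Check blocked U ready at each: 1→ok, 5→ok.

Holds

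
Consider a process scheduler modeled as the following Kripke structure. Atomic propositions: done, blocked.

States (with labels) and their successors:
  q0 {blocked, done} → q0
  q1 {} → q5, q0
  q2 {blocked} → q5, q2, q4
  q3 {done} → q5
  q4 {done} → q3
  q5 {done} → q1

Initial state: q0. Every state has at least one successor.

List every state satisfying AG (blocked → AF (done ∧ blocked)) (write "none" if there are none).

States satisfying blocked → AF (done ∧ blocked): {q0, q1, q3, q4, q5}.
States satisfying AG (blocked → AF (done ∧ blocked)): {q0, q1, q3, q4, q5}.

{q0, q1, q3, q4, q5}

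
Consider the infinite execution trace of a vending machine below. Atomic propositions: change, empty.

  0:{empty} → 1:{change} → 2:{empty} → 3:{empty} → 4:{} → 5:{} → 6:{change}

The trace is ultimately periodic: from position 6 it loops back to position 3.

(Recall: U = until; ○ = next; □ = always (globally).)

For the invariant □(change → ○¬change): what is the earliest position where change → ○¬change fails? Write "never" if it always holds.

never

change → ○¬change holds at every position 0..6, and those are all the positions the trace ever visits, so the invariant □(change → ○¬change) is never violated.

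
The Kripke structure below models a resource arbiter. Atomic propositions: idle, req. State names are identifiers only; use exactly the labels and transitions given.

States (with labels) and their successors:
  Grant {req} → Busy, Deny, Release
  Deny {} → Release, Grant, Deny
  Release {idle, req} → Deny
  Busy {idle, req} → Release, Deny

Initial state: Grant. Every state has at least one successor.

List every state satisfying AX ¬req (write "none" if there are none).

States satisfying ¬req: {Deny}.
States satisfying AX ¬req: {Release}.

{Release}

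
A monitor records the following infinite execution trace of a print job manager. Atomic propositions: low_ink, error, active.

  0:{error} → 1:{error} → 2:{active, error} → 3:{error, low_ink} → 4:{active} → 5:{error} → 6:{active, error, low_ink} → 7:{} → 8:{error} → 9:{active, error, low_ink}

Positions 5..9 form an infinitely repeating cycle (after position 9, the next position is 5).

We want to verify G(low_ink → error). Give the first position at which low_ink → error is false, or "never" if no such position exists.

low_ink → error holds at every position 0..9, and those are all the positions the trace ever visits, so the invariant G(low_ink → error) is never violated.

never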